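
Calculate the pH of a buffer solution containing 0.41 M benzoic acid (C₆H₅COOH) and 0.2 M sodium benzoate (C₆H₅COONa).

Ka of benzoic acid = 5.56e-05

pKa = -log(5.56e-05) = 4.25. pH = pKa + log([A⁻]/[HA]) = 4.25 + log(0.2/0.41)

pH = 3.94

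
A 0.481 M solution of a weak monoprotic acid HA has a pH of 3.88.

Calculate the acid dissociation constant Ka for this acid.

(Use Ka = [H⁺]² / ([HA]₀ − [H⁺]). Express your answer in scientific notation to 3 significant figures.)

[H⁺] = 10^(−pH) = 10^(−3.88) = 1.318e-04 M. For HA ⇌ H⁺ + A⁻, Ka = [H⁺][A⁻]/[HA] = [H⁺]² / ([HA]₀ − [H⁺]) = (1.318e-04)² / (0.481 − 1.318e-04) = 3.61e-08.

K_a = 3.61e-08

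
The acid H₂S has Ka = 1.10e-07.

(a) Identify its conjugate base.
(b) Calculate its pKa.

(a) The conjugate base is formed by removing one H⁺ from H₂S, giving HS⁻. (b) pKa = -log(Ka) = -log(1.10e-07) = 6.96.

Conjugate base: HS⁻; pK_a = 6.96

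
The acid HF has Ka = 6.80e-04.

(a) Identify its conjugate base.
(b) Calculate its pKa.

(a) The conjugate base is formed by removing one H⁺ from HF, giving F⁻. (b) pKa = -log(Ka) = -log(6.80e-04) = 3.17.

Conjugate base: F⁻; pK_a = 3.17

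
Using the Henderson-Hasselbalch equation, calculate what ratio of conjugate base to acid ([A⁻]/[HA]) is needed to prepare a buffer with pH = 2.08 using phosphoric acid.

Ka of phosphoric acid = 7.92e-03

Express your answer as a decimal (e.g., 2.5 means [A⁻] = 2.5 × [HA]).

pKa = -log(7.92e-03) = 2.1013. pH = pKa + log([A⁻]/[HA]), so log([A⁻]/[HA]) = pH − pKa = 2.08 − 2.1013 = -0.0213. [A⁻]/[HA] = 10^(-0.0213) = 0.952

[A⁻]/[HA] = 0.952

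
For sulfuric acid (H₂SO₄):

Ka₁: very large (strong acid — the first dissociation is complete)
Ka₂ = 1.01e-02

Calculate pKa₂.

pKa₂ = -log(Ka₂) = -log(1.01e-02) = 2.00.

pK_{a2} = 2.00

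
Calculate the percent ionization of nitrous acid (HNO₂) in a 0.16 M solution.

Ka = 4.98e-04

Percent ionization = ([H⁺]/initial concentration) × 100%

Using Ka equilibrium: x² + Ka×x - Ka×C = 0. Solving: [H⁺] = 8.6808e-03. Percent = (8.6808e-03/0.16) × 100

Percent ionization = 5.43%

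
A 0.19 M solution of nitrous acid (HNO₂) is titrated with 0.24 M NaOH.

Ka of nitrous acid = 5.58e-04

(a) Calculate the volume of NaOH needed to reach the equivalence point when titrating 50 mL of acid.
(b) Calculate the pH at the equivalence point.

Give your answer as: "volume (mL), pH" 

moles acid = 0.19 × 50/1000 = 0.0095 mol; V_base = moles/0.24 × 1000 = 39.6 mL. At equivalence only the conjugate base is present: [A⁻] = 0.0095/0.090 = 1.0605e-01 M. Kb = Kw/Ka = 1.79e-11; [OH⁻] = √(Kb × [A⁻]) = 1.3786e-06; pOH = 5.86; pH = 14 - pOH = 8.14.

V = 39.6 mL, pH = 8.14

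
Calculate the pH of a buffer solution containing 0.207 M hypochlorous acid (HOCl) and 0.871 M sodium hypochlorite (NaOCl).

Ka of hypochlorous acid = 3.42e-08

pKa = -log(3.42e-08) = 7.47. pH = pKa + log([A⁻]/[HA]) = 7.47 + log(0.871/0.207)

pH = 8.09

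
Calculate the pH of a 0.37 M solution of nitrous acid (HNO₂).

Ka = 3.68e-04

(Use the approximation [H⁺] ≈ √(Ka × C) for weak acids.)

[H⁺] = √(Ka × C) = √(3.68e-04 × 0.37) = 1.1669e-02. pH = -log(1.1669e-02)

pH = 1.93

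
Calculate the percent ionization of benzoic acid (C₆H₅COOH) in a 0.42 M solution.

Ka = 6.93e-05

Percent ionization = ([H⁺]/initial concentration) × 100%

Using Ka equilibrium: x² + Ka×x - Ka×C = 0. Solving: [H⁺] = 5.3605e-03. Percent = (5.3605e-03/0.42) × 100

Percent ionization = 1.28%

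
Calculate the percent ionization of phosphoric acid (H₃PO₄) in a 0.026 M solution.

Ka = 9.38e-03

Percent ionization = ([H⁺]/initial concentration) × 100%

Using Ka equilibrium: x² + Ka×x - Ka×C = 0. Solving: [H⁺] = 1.1616e-02. Percent = (1.1616e-02/0.026) × 100

Percent ionization = 44.7%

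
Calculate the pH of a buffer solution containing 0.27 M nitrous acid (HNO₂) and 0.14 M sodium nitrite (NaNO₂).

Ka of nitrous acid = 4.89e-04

pKa = -log(4.89e-04) = 3.31. pH = pKa + log([A⁻]/[HA]) = 3.31 + log(0.14/0.27)

pH = 3.03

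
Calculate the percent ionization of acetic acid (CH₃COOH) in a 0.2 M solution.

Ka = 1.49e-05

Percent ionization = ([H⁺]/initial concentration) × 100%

Using Ka equilibrium: x² + Ka×x - Ka×C = 0. Solving: [H⁺] = 1.7188e-03. Percent = (1.7188e-03/0.2) × 100

Percent ionization = 0.859%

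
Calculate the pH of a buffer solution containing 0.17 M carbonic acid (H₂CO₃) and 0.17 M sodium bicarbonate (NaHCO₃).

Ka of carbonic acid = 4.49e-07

pKa = -log(4.49e-07) = 6.35. pH = pKa + log([A⁻]/[HA]) = 6.35 + log(0.17/0.17)

pH = 6.35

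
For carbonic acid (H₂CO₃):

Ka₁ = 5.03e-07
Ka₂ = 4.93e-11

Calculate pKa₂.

pKa₂ = -log(Ka₂) = -log(4.93e-11) = 10.31.

pK_{a2} = 10.31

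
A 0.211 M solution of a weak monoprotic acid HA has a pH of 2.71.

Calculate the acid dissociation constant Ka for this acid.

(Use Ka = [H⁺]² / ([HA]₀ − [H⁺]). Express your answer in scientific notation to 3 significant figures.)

[H⁺] = 10^(−pH) = 10^(−2.71) = 1.950e-03 M. For HA ⇌ H⁺ + A⁻, Ka = [H⁺][A⁻]/[HA] = [H⁺]² / ([HA]₀ − [H⁺]) = (1.950e-03)² / (0.211 − 1.950e-03) = 1.82e-05.

K_a = 1.82e-05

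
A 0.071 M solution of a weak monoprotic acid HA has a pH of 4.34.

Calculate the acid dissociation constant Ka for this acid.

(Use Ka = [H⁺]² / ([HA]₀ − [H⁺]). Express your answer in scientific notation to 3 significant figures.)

[H⁺] = 10^(−pH) = 10^(−4.34) = 4.571e-05 M. For HA ⇌ H⁺ + A⁻, Ka = [H⁺][A⁻]/[HA] = [H⁺]² / ([HA]₀ − [H⁺]) = (4.571e-05)² / (0.071 − 4.571e-05) = 2.94e-08.

K_a = 2.94e-08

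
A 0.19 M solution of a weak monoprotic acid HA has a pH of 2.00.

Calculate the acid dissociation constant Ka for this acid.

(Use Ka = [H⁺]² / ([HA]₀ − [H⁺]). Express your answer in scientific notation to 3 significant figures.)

[H⁺] = 10^(−pH) = 10^(−2.00) = 1.000e-02 M. For HA ⇌ H⁺ + A⁻, Ka = [H⁺][A⁻]/[HA] = [H⁺]² / ([HA]₀ − [H⁺]) = (1.000e-02)² / (0.19 − 1.000e-02) = 5.56e-04.

K_a = 5.56e-04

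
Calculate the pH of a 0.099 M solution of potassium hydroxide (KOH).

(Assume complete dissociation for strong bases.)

[OH⁻] = 0.099 M for strong base. pOH = -log[OH⁻] = 1.00, pH = 14 - pOH

pH = 13.00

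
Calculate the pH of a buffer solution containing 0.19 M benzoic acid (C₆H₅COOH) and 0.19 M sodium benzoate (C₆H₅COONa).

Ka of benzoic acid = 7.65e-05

pKa = -log(7.65e-05) = 4.12. pH = pKa + log([A⁻]/[HA]) = 4.12 + log(0.19/0.19)

pH = 4.12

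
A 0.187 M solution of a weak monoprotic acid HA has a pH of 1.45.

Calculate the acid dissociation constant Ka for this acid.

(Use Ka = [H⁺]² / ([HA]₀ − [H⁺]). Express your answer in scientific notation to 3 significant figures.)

[H⁺] = 10^(−pH) = 10^(−1.45) = 3.548e-02 M. For HA ⇌ H⁺ + A⁻, Ka = [H⁺][A⁻]/[HA] = [H⁺]² / ([HA]₀ − [H⁺]) = (3.548e-02)² / (0.187 − 3.548e-02) = 8.31e-03.

K_a = 8.31e-03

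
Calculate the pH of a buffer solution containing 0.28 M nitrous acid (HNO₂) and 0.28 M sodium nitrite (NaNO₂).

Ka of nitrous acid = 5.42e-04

pKa = -log(5.42e-04) = 3.27. pH = pKa + log([A⁻]/[HA]) = 3.27 + log(0.28/0.28)

pH = 3.27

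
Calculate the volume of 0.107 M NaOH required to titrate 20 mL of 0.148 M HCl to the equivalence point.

At equivalence: moles acid = moles base. moles HCl = 0.148 × 20/1000 = 0.00296 mol. V_base = moles / 0.107 × 1000 = 27.7 mL.

V_{base} = 27.7 mL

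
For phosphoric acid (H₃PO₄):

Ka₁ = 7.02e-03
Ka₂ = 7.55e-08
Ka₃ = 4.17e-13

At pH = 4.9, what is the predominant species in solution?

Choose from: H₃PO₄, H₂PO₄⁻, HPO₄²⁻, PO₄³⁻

pKa₁ = 2.15, pKa₂ = 7.12, pKa₃ = 12.38. For a polyprotic acid the predominant species crosses at each pKa: below pKa_n the protonated form dominates, above it the deprotonated form does. At pH = 4.9, the predominant species is H₂PO₄⁻.

H₂PO₄⁻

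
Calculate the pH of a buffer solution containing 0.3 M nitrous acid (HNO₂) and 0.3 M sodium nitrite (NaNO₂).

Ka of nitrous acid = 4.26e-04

pKa = -log(4.26e-04) = 3.37. pH = pKa + log([A⁻]/[HA]) = 3.37 + log(0.3/0.3)

pH = 3.37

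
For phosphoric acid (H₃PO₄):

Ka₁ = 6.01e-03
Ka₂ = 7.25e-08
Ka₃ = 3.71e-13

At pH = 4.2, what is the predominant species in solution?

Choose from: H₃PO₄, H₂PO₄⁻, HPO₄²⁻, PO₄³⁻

pKa₁ = 2.22, pKa₂ = 7.14, pKa₃ = 12.43. For a polyprotic acid the predominant species crosses at each pKa: below pKa_n the protonated form dominates, above it the deprotonated form does. At pH = 4.2, the predominant species is H₂PO₄⁻.

H₂PO₄⁻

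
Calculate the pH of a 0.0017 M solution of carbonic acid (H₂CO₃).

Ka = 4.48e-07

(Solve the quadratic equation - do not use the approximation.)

x² + Ka×x - Ka×C = 0. Using quadratic formula: [H⁺] = 2.7374e-05

pH = 4.56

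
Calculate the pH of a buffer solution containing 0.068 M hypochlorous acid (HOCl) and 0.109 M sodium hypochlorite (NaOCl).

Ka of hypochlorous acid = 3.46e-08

pKa = -log(3.46e-08) = 7.46. pH = pKa + log([A⁻]/[HA]) = 7.46 + log(0.109/0.068)

pH = 7.67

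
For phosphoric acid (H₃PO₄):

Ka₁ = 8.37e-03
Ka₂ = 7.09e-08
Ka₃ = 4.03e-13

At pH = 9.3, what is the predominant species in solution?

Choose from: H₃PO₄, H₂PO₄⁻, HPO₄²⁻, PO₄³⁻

pKa₁ = 2.08, pKa₂ = 7.15, pKa₃ = 12.39. For a polyprotic acid the predominant species crosses at each pKa: below pKa_n the protonated form dominates, above it the deprotonated form does. At pH = 9.3, the predominant species is HPO₄²⁻.

HPO₄²⁻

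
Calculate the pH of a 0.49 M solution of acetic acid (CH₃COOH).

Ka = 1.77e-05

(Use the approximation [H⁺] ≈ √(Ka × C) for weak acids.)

[H⁺] = √(Ka × C) = √(1.77e-05 × 0.49) = 2.9450e-03. pH = -log(2.9450e-03)

pH = 2.53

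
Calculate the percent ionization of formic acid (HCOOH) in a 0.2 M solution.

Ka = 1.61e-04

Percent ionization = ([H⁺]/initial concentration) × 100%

Using Ka equilibrium: x² + Ka×x - Ka×C = 0. Solving: [H⁺] = 5.5946e-03. Percent = (5.5946e-03/0.2) × 100

Percent ionization = 2.8%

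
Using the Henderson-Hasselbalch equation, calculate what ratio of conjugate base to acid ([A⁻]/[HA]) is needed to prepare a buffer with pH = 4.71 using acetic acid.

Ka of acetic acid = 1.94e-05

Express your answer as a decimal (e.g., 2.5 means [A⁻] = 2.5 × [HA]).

pKa = -log(1.94e-05) = 4.7122. pH = pKa + log([A⁻]/[HA]), so log([A⁻]/[HA]) = pH − pKa = 4.71 − 4.7122 = -0.0022. [A⁻]/[HA] = 10^(-0.0022) = 0.995

[A⁻]/[HA] = 0.995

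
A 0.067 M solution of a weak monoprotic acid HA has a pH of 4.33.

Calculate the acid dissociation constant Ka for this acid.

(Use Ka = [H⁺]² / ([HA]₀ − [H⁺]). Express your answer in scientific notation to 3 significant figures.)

[H⁺] = 10^(−pH) = 10^(−4.33) = 4.677e-05 M. For HA ⇌ H⁺ + A⁻, Ka = [H⁺][A⁻]/[HA] = [H⁺]² / ([HA]₀ − [H⁺]) = (4.677e-05)² / (0.067 − 4.677e-05) = 3.27e-08.

K_a = 3.27e-08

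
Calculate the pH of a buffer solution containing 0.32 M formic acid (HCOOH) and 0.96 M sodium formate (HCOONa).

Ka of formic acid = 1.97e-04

pKa = -log(1.97e-04) = 3.71. pH = pKa + log([A⁻]/[HA]) = 3.71 + log(0.96/0.32)

pH = 4.18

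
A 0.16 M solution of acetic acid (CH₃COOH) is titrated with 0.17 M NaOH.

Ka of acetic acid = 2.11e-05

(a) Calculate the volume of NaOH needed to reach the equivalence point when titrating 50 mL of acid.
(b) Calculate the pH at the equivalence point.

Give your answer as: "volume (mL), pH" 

moles acid = 0.16 × 50/1000 = 0.008 mol; V_base = moles/0.17 × 1000 = 47.1 mL. At equivalence only the conjugate base is present: [A⁻] = 0.008/0.097 = 8.2424e-02 M. Kb = Kw/Ka = 4.74e-10; [OH⁻] = √(Kb × [A⁻]) = 6.2501e-06; pOH = 5.20; pH = 14 - pOH = 8.80.

V = 47.1 mL, pH = 8.80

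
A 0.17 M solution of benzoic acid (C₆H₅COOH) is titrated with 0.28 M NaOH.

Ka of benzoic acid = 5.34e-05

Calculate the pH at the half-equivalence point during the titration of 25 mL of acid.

At half-equivalence [HA] = [A⁻], so Henderson-Hasselbalch gives pH = pKa = -log(5.34e-05) = 4.27.

pH = pKa = 4.27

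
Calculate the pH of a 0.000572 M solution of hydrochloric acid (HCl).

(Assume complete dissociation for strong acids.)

[H⁺] = 0.000572 M for strong acid. pH = -log[H⁺] = -log(0.000572)

pH = 3.24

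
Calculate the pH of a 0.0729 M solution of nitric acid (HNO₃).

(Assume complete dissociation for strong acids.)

[H⁺] = 0.0729 M for strong acid. pH = -log[H⁺] = -log(0.0729)

pH = 1.14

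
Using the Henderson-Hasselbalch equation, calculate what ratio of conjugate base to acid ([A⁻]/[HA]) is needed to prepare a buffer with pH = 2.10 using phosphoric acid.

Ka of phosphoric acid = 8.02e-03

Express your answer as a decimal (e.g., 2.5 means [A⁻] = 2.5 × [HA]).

pKa = -log(8.02e-03) = 2.0958. pH = pKa + log([A⁻]/[HA]), so log([A⁻]/[HA]) = pH − pKa = 2.10 − 2.0958 = 0.0042. [A⁻]/[HA] = 10^(0.0042) = 1.01

[A⁻]/[HA] = 1.01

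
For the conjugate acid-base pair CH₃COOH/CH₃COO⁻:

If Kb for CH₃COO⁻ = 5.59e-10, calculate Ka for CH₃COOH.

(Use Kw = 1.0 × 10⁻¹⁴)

For a conjugate pair Ka × Kb = Kw, so Ka = Kw/Kb = 1.0 × 10⁻¹⁴ / 5.59e-10 = 1.79e-05.

K_a = 1.79e-05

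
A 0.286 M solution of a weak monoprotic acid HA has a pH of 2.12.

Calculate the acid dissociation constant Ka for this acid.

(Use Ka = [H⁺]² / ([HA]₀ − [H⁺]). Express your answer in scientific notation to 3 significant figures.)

[H⁺] = 10^(−pH) = 10^(−2.12) = 7.586e-03 M. For HA ⇌ H⁺ + A⁻, Ka = [H⁺][A⁻]/[HA] = [H⁺]² / ([HA]₀ − [H⁺]) = (7.586e-03)² / (0.286 − 7.586e-03) = 2.07e-04.

K_a = 2.07e-04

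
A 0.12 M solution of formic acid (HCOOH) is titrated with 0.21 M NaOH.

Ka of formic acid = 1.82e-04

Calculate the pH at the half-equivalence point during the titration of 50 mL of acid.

At half-equivalence [HA] = [A⁻], so Henderson-Hasselbalch gives pH = pKa = -log(1.82e-04) = 3.74.

pH = pKa = 3.74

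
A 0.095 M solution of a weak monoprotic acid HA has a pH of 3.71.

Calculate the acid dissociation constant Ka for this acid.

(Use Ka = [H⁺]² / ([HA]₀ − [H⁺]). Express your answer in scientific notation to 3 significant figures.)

[H⁺] = 10^(−pH) = 10^(−3.71) = 1.950e-04 M. For HA ⇌ H⁺ + A⁻, Ka = [H⁺][A⁻]/[HA] = [H⁺]² / ([HA]₀ − [H⁺]) = (1.950e-04)² / (0.095 − 1.950e-04) = 4.01e-07.

K_a = 4.01e-07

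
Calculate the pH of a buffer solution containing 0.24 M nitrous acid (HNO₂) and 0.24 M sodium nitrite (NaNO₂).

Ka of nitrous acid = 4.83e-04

pKa = -log(4.83e-04) = 3.32. pH = pKa + log([A⁻]/[HA]) = 3.32 + log(0.24/0.24)

pH = 3.32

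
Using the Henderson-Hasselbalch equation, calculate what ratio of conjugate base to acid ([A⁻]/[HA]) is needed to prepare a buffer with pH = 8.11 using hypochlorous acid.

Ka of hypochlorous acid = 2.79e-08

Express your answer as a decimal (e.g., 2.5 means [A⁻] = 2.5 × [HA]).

pKa = -log(2.79e-08) = 7.5544. pH = pKa + log([A⁻]/[HA]), so log([A⁻]/[HA]) = pH − pKa = 8.11 − 7.5544 = 0.5556. [A⁻]/[HA] = 10^(0.5556) = 3.59

[A⁻]/[HA] = 3.59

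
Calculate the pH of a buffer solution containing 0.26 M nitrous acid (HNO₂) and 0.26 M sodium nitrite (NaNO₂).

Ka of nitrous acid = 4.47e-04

pKa = -log(4.47e-04) = 3.35. pH = pKa + log([A⁻]/[HA]) = 3.35 + log(0.26/0.26)

pH = 3.35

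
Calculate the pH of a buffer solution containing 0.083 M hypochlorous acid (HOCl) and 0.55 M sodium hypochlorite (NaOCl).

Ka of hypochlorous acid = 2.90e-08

pKa = -log(2.90e-08) = 7.54. pH = pKa + log([A⁻]/[HA]) = 7.54 + log(0.55/0.083)

pH = 8.36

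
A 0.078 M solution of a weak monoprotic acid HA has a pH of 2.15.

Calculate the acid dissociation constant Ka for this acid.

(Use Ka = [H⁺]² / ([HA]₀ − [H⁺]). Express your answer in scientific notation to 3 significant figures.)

[H⁺] = 10^(−pH) = 10^(−2.15) = 7.079e-03 M. For HA ⇌ H⁺ + A⁻, Ka = [H⁺][A⁻]/[HA] = [H⁺]² / ([HA]₀ − [H⁺]) = (7.079e-03)² / (0.078 − 7.079e-03) = 7.07e-04.

K_a = 7.07e-04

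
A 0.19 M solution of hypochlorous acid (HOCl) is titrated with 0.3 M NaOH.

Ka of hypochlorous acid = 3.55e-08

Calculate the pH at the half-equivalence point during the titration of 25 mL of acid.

At half-equivalence [HA] = [A⁻], so Henderson-Hasselbalch gives pH = pKa = -log(3.55e-08) = 7.45.

pH = pKa = 7.45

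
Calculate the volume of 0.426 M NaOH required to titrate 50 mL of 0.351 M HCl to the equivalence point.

At equivalence: moles acid = moles base. moles HCl = 0.351 × 50/1000 = 0.01755 mol. V_base = moles / 0.426 × 1000 = 41.2 mL.

V_{base} = 41.2 mL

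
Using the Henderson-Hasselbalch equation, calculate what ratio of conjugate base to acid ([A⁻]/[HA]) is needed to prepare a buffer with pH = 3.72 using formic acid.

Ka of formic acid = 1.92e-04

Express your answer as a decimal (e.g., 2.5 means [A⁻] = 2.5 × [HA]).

pKa = -log(1.92e-04) = 3.7167. pH = pKa + log([A⁻]/[HA]), so log([A⁻]/[HA]) = pH − pKa = 3.72 − 3.7167 = 0.0033. [A⁻]/[HA] = 10^(0.0033) = 1.01

[A⁻]/[HA] = 1.01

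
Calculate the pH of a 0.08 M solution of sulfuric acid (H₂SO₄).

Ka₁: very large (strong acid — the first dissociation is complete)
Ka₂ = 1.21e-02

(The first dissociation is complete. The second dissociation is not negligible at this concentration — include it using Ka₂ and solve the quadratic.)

First dissociation is complete: [H⁺]₀ = [HSO₄⁻]₀ = C = 0.08 M. Second dissociation HSO₄⁻ ⇌ H⁺ + SO₄²⁻: let x = [SO₄²⁻]. Ka₂ = (C + x)·x / (C − x) = 1.21e-02 → x² + (C + Ka₂)·x − Ka₂·C = 0 → x² + 0.09210·x − 9.680e-04 = 0. x = (−0.09210 + √(0.09210² + 4 × 9.680e-04)) / 2 = 9.5252e-03 M. [H⁺] = C + x = 0.08 + 9.5252e-03 = 8.9525e-02 M. pH = -log(8.9525e-02) = 1.05.

pH = 1.05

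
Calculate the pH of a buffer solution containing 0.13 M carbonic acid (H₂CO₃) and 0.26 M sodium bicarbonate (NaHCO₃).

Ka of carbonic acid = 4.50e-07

pKa = -log(4.50e-07) = 6.35. pH = pKa + log([A⁻]/[HA]) = 6.35 + log(0.26/0.13)

pH = 6.65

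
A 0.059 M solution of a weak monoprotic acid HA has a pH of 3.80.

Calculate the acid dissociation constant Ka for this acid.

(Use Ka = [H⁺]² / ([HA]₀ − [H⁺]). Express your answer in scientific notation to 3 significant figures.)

[H⁺] = 10^(−pH) = 10^(−3.80) = 1.585e-04 M. For HA ⇌ H⁺ + A⁻, Ka = [H⁺][A⁻]/[HA] = [H⁺]² / ([HA]₀ − [H⁺]) = (1.585e-04)² / (0.059 − 1.585e-04) = 4.27e-07.

K_a = 4.27e-07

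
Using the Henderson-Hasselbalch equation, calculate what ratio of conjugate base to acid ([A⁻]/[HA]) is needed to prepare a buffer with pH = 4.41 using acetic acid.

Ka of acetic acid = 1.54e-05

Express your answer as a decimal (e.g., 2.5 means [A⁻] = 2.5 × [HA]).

pKa = -log(1.54e-05) = 4.8125. pH = pKa + log([A⁻]/[HA]), so log([A⁻]/[HA]) = pH − pKa = 4.41 − 4.8125 = -0.4025. [A⁻]/[HA] = 10^(-0.4025) = 0.396

[A⁻]/[HA] = 0.396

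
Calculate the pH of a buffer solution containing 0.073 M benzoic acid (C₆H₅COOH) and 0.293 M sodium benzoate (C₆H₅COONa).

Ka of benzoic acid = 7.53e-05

pKa = -log(7.53e-05) = 4.12. pH = pKa + log([A⁻]/[HA]) = 4.12 + log(0.293/0.073)

pH = 4.73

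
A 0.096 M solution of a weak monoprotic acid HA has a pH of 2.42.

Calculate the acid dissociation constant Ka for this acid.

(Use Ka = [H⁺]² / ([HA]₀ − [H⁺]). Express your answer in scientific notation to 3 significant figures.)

[H⁺] = 10^(−pH) = 10^(−2.42) = 3.802e-03 M. For HA ⇌ H⁺ + A⁻, Ka = [H⁺][A⁻]/[HA] = [H⁺]² / ([HA]₀ − [H⁺]) = (3.802e-03)² / (0.096 − 3.802e-03) = 1.57e-04.

K_a = 1.57e-04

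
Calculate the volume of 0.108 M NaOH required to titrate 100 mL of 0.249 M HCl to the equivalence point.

At equivalence: moles acid = moles base. moles HCl = 0.249 × 100/1000 = 0.0249 mol. V_base = moles / 0.108 × 1000 = 230.6 mL.

V_{base} = 230.6 mL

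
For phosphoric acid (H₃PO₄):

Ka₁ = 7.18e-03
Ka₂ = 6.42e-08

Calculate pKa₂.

pKa₂ = -log(Ka₂) = -log(6.42e-08) = 7.19.

pK_{a2} = 7.19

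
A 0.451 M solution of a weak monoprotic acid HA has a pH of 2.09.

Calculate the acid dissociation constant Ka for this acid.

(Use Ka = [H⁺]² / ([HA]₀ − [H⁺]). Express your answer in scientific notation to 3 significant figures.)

[H⁺] = 10^(−pH) = 10^(−2.09) = 8.128e-03 M. For HA ⇌ H⁺ + A⁻, Ka = [H⁺][A⁻]/[HA] = [H⁺]² / ([HA]₀ − [H⁺]) = (8.128e-03)² / (0.451 − 8.128e-03) = 1.49e-04.

K_a = 1.49e-04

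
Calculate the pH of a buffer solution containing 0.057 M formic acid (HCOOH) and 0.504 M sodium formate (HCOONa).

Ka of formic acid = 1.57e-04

pKa = -log(1.57e-04) = 3.80. pH = pKa + log([A⁻]/[HA]) = 3.80 + log(0.504/0.057)

pH = 4.75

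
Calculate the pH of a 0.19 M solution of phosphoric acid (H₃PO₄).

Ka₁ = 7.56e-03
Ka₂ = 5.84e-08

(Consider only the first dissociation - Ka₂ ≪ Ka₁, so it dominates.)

First dissociation dominates. From Ka₁ = [H⁺][HA⁻]/[H₂A], x² + Ka₁·x − Ka₁·C = 0 with C = 0.19 M and Ka₁ = 7.56e-03. Solving: [H⁺] = (−Ka₁ + √(Ka₁² + 4·Ka₁·C)) / 2 = 3.4308e-02 M. pH = -log(3.4308e-02) = 1.46.

pH = 1.46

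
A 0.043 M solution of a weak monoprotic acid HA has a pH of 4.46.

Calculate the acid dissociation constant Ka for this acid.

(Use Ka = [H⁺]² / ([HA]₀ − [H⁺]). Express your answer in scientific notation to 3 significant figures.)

[H⁺] = 10^(−pH) = 10^(−4.46) = 3.467e-05 M. For HA ⇌ H⁺ + A⁻, Ka = [H⁺][A⁻]/[HA] = [H⁺]² / ([HA]₀ − [H⁺]) = (3.467e-05)² / (0.043 − 3.467e-05) = 2.80e-08.

K_a = 2.80e-08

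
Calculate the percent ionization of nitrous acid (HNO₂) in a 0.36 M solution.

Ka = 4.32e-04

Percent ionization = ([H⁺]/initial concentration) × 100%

Using Ka equilibrium: x² + Ka×x - Ka×C = 0. Solving: [H⁺] = 1.2257e-02. Percent = (1.2257e-02/0.36) × 100

Percent ionization = 3.4%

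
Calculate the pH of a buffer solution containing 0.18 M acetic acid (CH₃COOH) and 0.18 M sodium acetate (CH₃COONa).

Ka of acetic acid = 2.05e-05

pKa = -log(2.05e-05) = 4.69. pH = pKa + log([A⁻]/[HA]) = 4.69 + log(0.18/0.18)

pH = 4.69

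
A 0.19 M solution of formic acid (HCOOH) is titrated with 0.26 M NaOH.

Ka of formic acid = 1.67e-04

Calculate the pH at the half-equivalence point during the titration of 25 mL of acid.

At half-equivalence [HA] = [A⁻], so Henderson-Hasselbalch gives pH = pKa = -log(1.67e-04) = 3.78.

pH = pKa = 3.78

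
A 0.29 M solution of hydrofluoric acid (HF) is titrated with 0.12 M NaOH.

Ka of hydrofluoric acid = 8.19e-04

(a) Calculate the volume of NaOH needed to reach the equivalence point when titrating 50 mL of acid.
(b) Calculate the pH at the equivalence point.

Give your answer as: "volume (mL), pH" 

moles acid = 0.29 × 50/1000 = 0.0145 mol; V_base = moles/0.12 × 1000 = 120.8 mL. At equivalence only the conjugate base is present: [A⁻] = 0.0145/0.171 = 8.4878e-02 M. Kb = Kw/Ka = 1.22e-11; [OH⁻] = √(Kb × [A⁻]) = 1.0180e-06; pOH = 5.99; pH = 14 - pOH = 8.01.

V = 120.8 mL, pH = 8.01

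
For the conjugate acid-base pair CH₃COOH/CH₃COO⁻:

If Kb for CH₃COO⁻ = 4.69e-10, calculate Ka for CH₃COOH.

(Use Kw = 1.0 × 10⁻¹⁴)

For a conjugate pair Ka × Kb = Kw, so Ka = Kw/Kb = 1.0 × 10⁻¹⁴ / 4.69e-10 = 2.13e-05.

K_a = 2.13e-05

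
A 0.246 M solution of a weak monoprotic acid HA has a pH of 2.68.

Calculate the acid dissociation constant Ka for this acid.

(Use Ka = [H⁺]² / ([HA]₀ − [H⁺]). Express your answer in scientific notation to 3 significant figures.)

[H⁺] = 10^(−pH) = 10^(−2.68) = 2.089e-03 M. For HA ⇌ H⁺ + A⁻, Ka = [H⁺][A⁻]/[HA] = [H⁺]² / ([HA]₀ − [H⁺]) = (2.089e-03)² / (0.246 − 2.089e-03) = 1.79e-05.

K_a = 1.79e-05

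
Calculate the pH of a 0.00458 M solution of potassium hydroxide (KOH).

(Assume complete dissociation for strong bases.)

[OH⁻] = 0.00458 M for strong base. pOH = -log[OH⁻] = 2.34, pH = 14 - pOH

pH = 11.66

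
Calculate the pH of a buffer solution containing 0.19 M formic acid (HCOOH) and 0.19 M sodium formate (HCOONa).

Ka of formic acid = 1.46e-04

pKa = -log(1.46e-04) = 3.84. pH = pKa + log([A⁻]/[HA]) = 3.84 + log(0.19/0.19)

pH = 3.84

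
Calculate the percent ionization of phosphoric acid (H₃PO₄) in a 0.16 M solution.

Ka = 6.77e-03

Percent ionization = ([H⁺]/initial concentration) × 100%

Using Ka equilibrium: x² + Ka×x - Ka×C = 0. Solving: [H⁺] = 2.9701e-02. Percent = (2.9701e-02/0.16) × 100

Percent ionization = 18.6%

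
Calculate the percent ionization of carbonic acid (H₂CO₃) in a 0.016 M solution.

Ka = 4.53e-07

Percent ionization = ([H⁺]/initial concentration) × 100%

Using Ka equilibrium: x² + Ka×x - Ka×C = 0. Solving: [H⁺] = 8.4909e-05. Percent = (8.4909e-05/0.016) × 100

Percent ionization = 0.531%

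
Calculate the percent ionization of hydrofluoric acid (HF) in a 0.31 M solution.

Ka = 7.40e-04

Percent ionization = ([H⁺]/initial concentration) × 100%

Using Ka equilibrium: x² + Ka×x - Ka×C = 0. Solving: [H⁺] = 1.4780e-02. Percent = (1.4780e-02/0.31) × 100

Percent ionization = 4.77%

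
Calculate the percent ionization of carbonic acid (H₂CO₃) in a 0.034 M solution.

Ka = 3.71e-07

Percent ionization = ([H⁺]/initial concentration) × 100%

Using Ka equilibrium: x² + Ka×x - Ka×C = 0. Solving: [H⁺] = 1.1213e-04. Percent = (1.1213e-04/0.034) × 100

Percent ionization = 0.33%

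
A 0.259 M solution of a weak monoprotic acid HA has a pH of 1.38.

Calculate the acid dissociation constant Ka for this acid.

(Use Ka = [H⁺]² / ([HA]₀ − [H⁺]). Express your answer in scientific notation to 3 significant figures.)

[H⁺] = 10^(−pH) = 10^(−1.38) = 4.169e-02 M. For HA ⇌ H⁺ + A⁻, Ka = [H⁺][A⁻]/[HA] = [H⁺]² / ([HA]₀ − [H⁺]) = (4.169e-02)² / (0.259 − 4.169e-02) = 8.00e-03.

K_a = 8.00e-03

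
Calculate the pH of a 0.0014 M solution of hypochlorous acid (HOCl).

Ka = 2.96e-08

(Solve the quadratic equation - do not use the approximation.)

x² + Ka×x - Ka×C = 0. Using quadratic formula: [H⁺] = 6.4226e-06

pH = 5.19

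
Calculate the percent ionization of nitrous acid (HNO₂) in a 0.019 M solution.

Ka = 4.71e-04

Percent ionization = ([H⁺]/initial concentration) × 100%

Using Ka equilibrium: x² + Ka×x - Ka×C = 0. Solving: [H⁺] = 2.7652e-03. Percent = (2.7652e-03/0.019) × 100

Percent ionization = 14.6%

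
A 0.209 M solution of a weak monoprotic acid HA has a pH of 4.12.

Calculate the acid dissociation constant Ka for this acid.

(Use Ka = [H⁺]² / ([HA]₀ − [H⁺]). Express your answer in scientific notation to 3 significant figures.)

[H⁺] = 10^(−pH) = 10^(−4.12) = 7.586e-05 M. For HA ⇌ H⁺ + A⁻, Ka = [H⁺][A⁻]/[HA] = [H⁺]² / ([HA]₀ − [H⁺]) = (7.586e-05)² / (0.209 − 7.586e-05) = 2.75e-08.

K_a = 2.75e-08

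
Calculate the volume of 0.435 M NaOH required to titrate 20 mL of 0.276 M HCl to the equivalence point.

At equivalence: moles acid = moles base. moles HCl = 0.276 × 20/1000 = 0.00552 mol. V_base = moles / 0.435 × 1000 = 12.7 mL.

V_{base} = 12.7 mL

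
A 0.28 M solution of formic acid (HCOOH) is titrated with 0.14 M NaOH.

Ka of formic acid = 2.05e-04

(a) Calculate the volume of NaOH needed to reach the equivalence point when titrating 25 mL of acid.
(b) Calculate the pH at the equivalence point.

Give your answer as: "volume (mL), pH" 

moles acid = 0.28 × 25/1000 = 0.007 mol; V_base = moles/0.14 × 1000 = 50.0 mL. At equivalence only the conjugate base is present: [A⁻] = 0.007/0.075 = 9.3333e-02 M. Kb = Kw/Ka = 4.88e-11; [OH⁻] = √(Kb × [A⁻]) = 2.1337e-06; pOH = 5.67; pH = 14 - pOH = 8.33.

V = 50.0 mL, pH = 8.33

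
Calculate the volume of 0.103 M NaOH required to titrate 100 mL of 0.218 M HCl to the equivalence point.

At equivalence: moles acid = moles base. moles HCl = 0.218 × 100/1000 = 0.0218 mol. V_base = moles / 0.103 × 1000 = 211.7 mL.

V_{base} = 211.7 mL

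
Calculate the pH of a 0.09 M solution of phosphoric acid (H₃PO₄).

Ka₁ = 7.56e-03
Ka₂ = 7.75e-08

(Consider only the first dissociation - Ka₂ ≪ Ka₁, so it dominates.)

First dissociation dominates. From Ka₁ = [H⁺][HA⁻]/[H₂A], x² + Ka₁·x − Ka₁·C = 0 with C = 0.09 M and Ka₁ = 7.56e-03. Solving: [H⁺] = (−Ka₁ + √(Ka₁² + 4·Ka₁·C)) / 2 = 2.2577e-02 M. pH = -log(2.2577e-02) = 1.65.

pH = 1.65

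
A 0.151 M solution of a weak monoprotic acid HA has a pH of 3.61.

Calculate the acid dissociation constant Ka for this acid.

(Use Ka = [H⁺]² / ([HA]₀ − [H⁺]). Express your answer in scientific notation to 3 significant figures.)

[H⁺] = 10^(−pH) = 10^(−3.61) = 2.455e-04 M. For HA ⇌ H⁺ + A⁻, Ka = [H⁺][A⁻]/[HA] = [H⁺]² / ([HA]₀ − [H⁺]) = (2.455e-04)² / (0.151 − 2.455e-04) = 4.00e-07.

K_a = 4.00e-07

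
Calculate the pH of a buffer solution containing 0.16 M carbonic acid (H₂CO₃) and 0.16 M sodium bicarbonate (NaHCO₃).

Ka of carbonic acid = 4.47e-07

pKa = -log(4.47e-07) = 6.35. pH = pKa + log([A⁻]/[HA]) = 6.35 + log(0.16/0.16)

pH = 6.35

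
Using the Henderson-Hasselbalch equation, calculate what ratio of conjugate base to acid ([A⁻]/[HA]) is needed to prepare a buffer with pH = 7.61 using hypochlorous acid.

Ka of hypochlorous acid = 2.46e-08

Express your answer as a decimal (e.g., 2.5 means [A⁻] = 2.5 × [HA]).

pKa = -log(2.46e-08) = 7.6091. pH = pKa + log([A⁻]/[HA]), so log([A⁻]/[HA]) = pH − pKa = 7.61 − 7.6091 = 0.0009. [A⁻]/[HA] = 10^(0.0009) = 1.00

[A⁻]/[HA] = 1.00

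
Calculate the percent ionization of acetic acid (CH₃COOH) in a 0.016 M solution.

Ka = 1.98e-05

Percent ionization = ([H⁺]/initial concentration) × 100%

Using Ka equilibrium: x² + Ka×x - Ka×C = 0. Solving: [H⁺] = 5.5304e-04. Percent = (5.5304e-04/0.016) × 100

Percent ionization = 3.46%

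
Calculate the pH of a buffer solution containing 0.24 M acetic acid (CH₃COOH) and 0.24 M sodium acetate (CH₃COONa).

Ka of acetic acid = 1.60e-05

pKa = -log(1.60e-05) = 4.80. pH = pKa + log([A⁻]/[HA]) = 4.80 + log(0.24/0.24)

pH = 4.80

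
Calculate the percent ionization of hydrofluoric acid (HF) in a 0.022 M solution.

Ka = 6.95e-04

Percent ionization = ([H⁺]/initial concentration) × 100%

Using Ka equilibrium: x² + Ka×x - Ka×C = 0. Solving: [H⁺] = 3.5782e-03. Percent = (3.5782e-03/0.022) × 100

Percent ionization = 16.3%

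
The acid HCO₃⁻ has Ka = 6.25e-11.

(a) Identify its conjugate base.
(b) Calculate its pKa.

(a) The conjugate base is formed by removing one H⁺ from HCO₃⁻, giving CO₃²⁻. (b) pKa = -log(Ka) = -log(6.25e-11) = 10.20.

Conjugate base: CO₃²⁻; pK_a = 10.20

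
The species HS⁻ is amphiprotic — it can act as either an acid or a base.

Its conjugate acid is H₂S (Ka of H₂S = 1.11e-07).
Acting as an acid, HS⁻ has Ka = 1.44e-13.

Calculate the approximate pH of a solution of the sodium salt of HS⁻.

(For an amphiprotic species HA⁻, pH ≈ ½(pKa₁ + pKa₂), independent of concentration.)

pKa₁ = -log(1.11e-07) = 6.95; pKa₂ = -log(1.44e-13) = 12.84. For an amphiprotic species, pH ≈ ½(pKa₁ + pKa₂) = ½(6.95 + 12.84) = 9.90.

pH = 9.90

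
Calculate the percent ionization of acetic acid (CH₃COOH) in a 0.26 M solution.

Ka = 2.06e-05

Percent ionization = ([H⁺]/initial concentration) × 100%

Using Ka equilibrium: x² + Ka×x - Ka×C = 0. Solving: [H⁺] = 2.3040e-03. Percent = (2.3040e-03/0.26) × 100

Percent ionization = 0.886%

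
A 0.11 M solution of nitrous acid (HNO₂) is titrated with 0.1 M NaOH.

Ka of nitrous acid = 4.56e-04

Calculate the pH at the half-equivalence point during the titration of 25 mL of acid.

At half-equivalence [HA] = [A⁻], so Henderson-Hasselbalch gives pH = pKa = -log(4.56e-04) = 3.34.

pH = pKa = 3.34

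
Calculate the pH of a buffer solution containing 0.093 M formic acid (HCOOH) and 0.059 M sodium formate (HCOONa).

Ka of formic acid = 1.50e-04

pKa = -log(1.50e-04) = 3.82. pH = pKa + log([A⁻]/[HA]) = 3.82 + log(0.059/0.093)

pH = 3.63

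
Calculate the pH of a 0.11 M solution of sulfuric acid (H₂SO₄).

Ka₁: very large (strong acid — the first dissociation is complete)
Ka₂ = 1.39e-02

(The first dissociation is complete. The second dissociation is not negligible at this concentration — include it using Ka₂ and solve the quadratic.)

First dissociation is complete: [H⁺]₀ = [HSO₄⁻]₀ = C = 0.11 M. Second dissociation HSO₄⁻ ⇌ H⁺ + SO₄²⁻: let x = [SO₄²⁻]. Ka₂ = (C + x)·x / (C − x) = 1.39e-02 → x² + (C + Ka₂)·x − Ka₂·C = 0 → x² + 0.12390·x − 1.529e-03 = 0. x = (−0.12390 + √(0.12390² + 4 × 1.529e-03)) / 2 = 1.1308e-02 M. [H⁺] = C + x = 0.11 + 1.1308e-02 = 1.2131e-01 M. pH = -log(1.2131e-01) = 0.92.

pH = 0.92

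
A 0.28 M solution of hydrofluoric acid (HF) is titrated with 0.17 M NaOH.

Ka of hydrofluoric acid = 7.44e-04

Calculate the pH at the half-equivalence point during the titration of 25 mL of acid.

At half-equivalence [HA] = [A⁻], so Henderson-Hasselbalch gives pH = pKa = -log(7.44e-04) = 3.13.

pH = pKa = 3.13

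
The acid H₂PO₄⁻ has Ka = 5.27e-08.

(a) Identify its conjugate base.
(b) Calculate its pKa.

(a) The conjugate base is formed by removing one H⁺ from H₂PO₄⁻, giving HPO₄²⁻. (b) pKa = -log(Ka) = -log(5.27e-08) = 7.28.

Conjugate base: HPO₄²⁻; pK_a = 7.28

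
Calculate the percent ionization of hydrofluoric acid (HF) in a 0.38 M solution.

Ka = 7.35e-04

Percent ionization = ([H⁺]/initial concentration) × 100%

Using Ka equilibrium: x² + Ka×x - Ka×C = 0. Solving: [H⁺] = 1.6349e-02. Percent = (1.6349e-02/0.38) × 100

Percent ionization = 4.3%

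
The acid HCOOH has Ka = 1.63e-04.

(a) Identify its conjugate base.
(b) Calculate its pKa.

(a) The conjugate base is formed by removing one H⁺ from HCOOH, giving HCOO⁻. (b) pKa = -log(Ka) = -log(1.63e-04) = 3.79.

Conjugate base: HCOO⁻; pK_a = 3.79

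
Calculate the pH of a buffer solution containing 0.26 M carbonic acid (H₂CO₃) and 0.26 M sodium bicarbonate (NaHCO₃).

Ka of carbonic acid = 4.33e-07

pKa = -log(4.33e-07) = 6.36. pH = pKa + log([A⁻]/[HA]) = 6.36 + log(0.26/0.26)

pH = 6.36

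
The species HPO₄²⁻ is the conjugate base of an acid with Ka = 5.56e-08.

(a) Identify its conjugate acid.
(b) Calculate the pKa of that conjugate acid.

(a) The conjugate acid is formed by adding one H⁺ to HPO₄²⁻, giving H₂PO₄⁻. (b) pKa = -log(Ka) = -log(5.56e-08) = 7.25.

Conjugate acid: H₂PO₄⁻; pK_a = 7.25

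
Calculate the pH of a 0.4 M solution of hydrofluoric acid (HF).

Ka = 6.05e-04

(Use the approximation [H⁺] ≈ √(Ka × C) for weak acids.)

[H⁺] = √(Ka × C) = √(6.05e-04 × 0.4) = 1.5556e-02. pH = -log(1.5556e-02)

pH = 1.81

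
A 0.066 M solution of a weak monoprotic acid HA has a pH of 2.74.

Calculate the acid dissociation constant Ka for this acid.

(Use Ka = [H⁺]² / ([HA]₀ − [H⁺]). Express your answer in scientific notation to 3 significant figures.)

[H⁺] = 10^(−pH) = 10^(−2.74) = 1.820e-03 M. For HA ⇌ H⁺ + A⁻, Ka = [H⁺][A⁻]/[HA] = [H⁺]² / ([HA]₀ − [H⁺]) = (1.820e-03)² / (0.066 − 1.820e-03) = 5.16e-05.

K_a = 5.16e-05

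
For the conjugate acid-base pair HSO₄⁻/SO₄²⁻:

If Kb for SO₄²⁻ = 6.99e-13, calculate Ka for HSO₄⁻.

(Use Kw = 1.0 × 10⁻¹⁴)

For a conjugate pair Ka × Kb = Kw, so Ka = Kw/Kb = 1.0 × 10⁻¹⁴ / 6.99e-13 = 1.43e-02.

K_a = 1.43e-02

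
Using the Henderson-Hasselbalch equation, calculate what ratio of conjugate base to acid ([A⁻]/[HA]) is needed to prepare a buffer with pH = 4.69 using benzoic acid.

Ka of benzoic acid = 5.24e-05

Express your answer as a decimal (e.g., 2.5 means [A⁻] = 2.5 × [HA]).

pKa = -log(5.24e-05) = 4.2807. pH = pKa + log([A⁻]/[HA]), so log([A⁻]/[HA]) = pH − pKa = 4.69 − 4.2807 = 0.4093. [A⁻]/[HA] = 10^(0.4093) = 2.57

[A⁻]/[HA] = 2.57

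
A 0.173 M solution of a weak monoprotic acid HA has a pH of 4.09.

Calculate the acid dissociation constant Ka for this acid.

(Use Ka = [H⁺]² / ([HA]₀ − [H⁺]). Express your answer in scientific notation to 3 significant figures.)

[H⁺] = 10^(−pH) = 10^(−4.09) = 8.128e-05 M. For HA ⇌ H⁺ + A⁻, Ka = [H⁺][A⁻]/[HA] = [H⁺]² / ([HA]₀ − [H⁺]) = (8.128e-05)² / (0.173 − 8.128e-05) = 3.82e-08.

K_a = 3.82e-08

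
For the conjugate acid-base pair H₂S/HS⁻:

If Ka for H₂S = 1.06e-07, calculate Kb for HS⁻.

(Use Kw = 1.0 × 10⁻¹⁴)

For a conjugate pair Ka × Kb = Kw, so Kb = Kw/Ka = 1.0 × 10⁻¹⁴ / 1.06e-07 = 9.43e-08.

K_b = 9.43e-08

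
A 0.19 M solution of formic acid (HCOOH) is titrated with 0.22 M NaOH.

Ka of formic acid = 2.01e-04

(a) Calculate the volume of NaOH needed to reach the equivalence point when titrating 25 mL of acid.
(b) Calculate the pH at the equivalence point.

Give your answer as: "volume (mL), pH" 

moles acid = 0.19 × 25/1000 = 0.00475 mol; V_base = moles/0.22 × 1000 = 21.6 mL. At equivalence only the conjugate base is present: [A⁻] = 0.00475/0.047 = 1.0195e-01 M. Kb = Kw/Ka = 4.98e-11; [OH⁻] = √(Kb × [A⁻]) = 2.2522e-06; pOH = 5.65; pH = 14 - pOH = 8.35.

V = 21.6 mL, pH = 8.35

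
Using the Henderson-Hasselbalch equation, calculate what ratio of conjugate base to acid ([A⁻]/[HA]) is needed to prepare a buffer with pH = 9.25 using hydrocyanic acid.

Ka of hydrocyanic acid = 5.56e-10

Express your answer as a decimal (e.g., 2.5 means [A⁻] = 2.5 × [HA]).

pKa = -log(5.56e-10) = 9.2549. pH = pKa + log([A⁻]/[HA]), so log([A⁻]/[HA]) = pH − pKa = 9.25 − 9.2549 = -0.0049. [A⁻]/[HA] = 10^(-0.0049) = 0.989

[A⁻]/[HA] = 0.989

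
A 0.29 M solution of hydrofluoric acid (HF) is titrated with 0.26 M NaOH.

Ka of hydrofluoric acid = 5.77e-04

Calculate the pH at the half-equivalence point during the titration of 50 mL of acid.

At half-equivalence [HA] = [A⁻], so Henderson-Hasselbalch gives pH = pKa = -log(5.77e-04) = 3.24.

pH = pKa = 3.24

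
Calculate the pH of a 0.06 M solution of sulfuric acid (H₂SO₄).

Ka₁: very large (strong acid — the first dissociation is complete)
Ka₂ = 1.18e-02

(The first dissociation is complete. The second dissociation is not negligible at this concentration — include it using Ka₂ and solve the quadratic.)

First dissociation is complete: [H⁺]₀ = [HSO₄⁻]₀ = C = 0.06 M. Second dissociation HSO₄⁻ ⇌ H⁺ + SO₄²⁻: let x = [SO₄²⁻]. Ka₂ = (C + x)·x / (C − x) = 1.18e-02 → x² + (C + Ka₂)·x − Ka₂·C = 0 → x² + 0.07180·x − 7.080e-04 = 0. x = (−0.07180 + √(0.07180² + 4 × 7.080e-04)) / 2 = 8.7857e-03 M. [H⁺] = C + x = 0.06 + 8.7857e-03 = 6.8786e-02 M. pH = -log(6.8786e-02) = 1.16.

pH = 1.16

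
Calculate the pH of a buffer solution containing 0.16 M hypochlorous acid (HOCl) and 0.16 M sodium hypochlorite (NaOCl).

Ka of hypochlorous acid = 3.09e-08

pKa = -log(3.09e-08) = 7.51. pH = pKa + log([A⁻]/[HA]) = 7.51 + log(0.16/0.16)

pH = 7.51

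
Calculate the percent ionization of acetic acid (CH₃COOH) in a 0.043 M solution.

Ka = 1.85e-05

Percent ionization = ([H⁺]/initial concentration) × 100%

Using Ka equilibrium: x² + Ka×x - Ka×C = 0. Solving: [H⁺] = 8.8271e-04. Percent = (8.8271e-04/0.043) × 100

Percent ionization = 2.05%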